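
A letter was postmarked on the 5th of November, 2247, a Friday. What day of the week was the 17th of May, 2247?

Count forward from the earlier date (May 17, 2247) to the later (November 5, 2247):
May 2247: 31 − 17 = 14 days remain.
Then June (30), July (31), August (31), September (30), October (31): 30 + 31 + 31 + 30 + 31 = 153 days.
November 1–5, 2247: 5 days.
Total: 14 + 153 + 5 = 172 days.
172 mod 7 = 4, so 4 days before Friday is Monday.

Monday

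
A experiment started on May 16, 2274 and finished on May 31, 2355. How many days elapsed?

29599

Day-of-year of May 16, 2274: 136.
Day-of-year of May 31, 2355: 151.
2274 has 365 days, so 365 − 136 = 229 days remain in 2274.
Full years 2275–2354: 61 common + 19 leap = 61×365 + 19×366 = 29219 days.
Total: 229 + 29219 + 151 = 29599 days.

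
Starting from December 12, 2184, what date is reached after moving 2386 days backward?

June 1, 2178

Count 2386 days before December 12, 2184:
June 1, 2178 → June 1, 2179: 365 days.
June 1, 2179 → June 1, 2180: 366 days (2180 is a leap year).
June 1, 2180 → June 1, 2181: 365 days.
June 1, 2181 → June 1, 2182: 365 days.
June 1, 2182 → June 1, 2183: 365 days.
June 1, 2183 → June 1, 2184: 366 days (2184 is a leap year).
June 2184: 30 − 1 = 29 days remain.
Then July (31), August (31), September (30), October (31), November (30): 31 + 31 + 30 + 31 + 30 = 153 days.
December 1–12, 2184: 12 days.
Residual: 194 days.
Total: 2386 days.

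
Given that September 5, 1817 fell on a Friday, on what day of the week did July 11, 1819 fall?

September 1817: 30 − 5 = 25 days remain.
Then 21 full months totalling 638 days.
July 1–11, 1819: 11 days.
Total: 25 + 638 + 11 = 674 days.
674 mod 7 = 2, so 2 days after Friday is Sunday.

Sunday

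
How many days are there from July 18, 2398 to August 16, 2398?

July 2398: 31 − 18 = 13 days remain.
August 1–16, 2398: 16 days.
Total: 13 + 16 = 29 days.

29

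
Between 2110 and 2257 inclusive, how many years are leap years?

36

Years divisible by 4: 2112, 2116, …, 2256 — 37 in all.
Of these, 2200 is divisible by 100 but not 400, so not leap.
Leap years: 37 − 1 = 36.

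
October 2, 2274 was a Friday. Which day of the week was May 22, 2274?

Count forward from the earlier date (May 22, 2274) to the later (October 2, 2274):
May 2274: 31 − 22 = 9 days remain.
Then June (30), July (31), August (31), September (30): 30 + 31 + 31 + 30 = 122 days.
October 1–2, 2274: 2 days.
Total: 9 + 122 + 2 = 133 days.
133 is a multiple of 7, so May 22, 2274 falls on the same weekday: Friday.

Friday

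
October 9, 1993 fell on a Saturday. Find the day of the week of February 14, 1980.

Thursday

Count forward from the earlier date (February 14, 1980) to the later (October 9, 1993):
From February 14, 1980 to February 14, 1993: 13 years, of which 4 contain a Feb 29 — 9×365 + 4×366 = 4749 days.
February 1993: 28 − 14 = 14 days remain (1993 is not a leap year, so February has 28 days).
Then March (31), April (30), May (31), June (30), July (31), August (31), September (30): 31 + 30 + 31 + 30 + 31 + 31 + 30 = 214 days.
October 1–9, 1993: 9 days.
Residual: 237 days.
Total: 4986 days.
4986 mod 7 = 2, so 2 days before Saturday is Thursday.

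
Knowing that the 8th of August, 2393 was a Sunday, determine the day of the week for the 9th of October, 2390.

Tuesday

Count forward from the earlier date (October 9, 2390) to the later (August 8, 2393):
Day-of-year of October 9, 2390: 282.
Day-of-year of August 8, 2393: 220.
2390 has 365 days, so 365 − 282 = 83 days remain in 2390.
Full years: 2391: 365; 2392: 366. Sum = 731.
Total: 83 + 731 + 220 = 1034 days.
1034 mod 7 = 5, so 5 days before Sunday is Tuesday.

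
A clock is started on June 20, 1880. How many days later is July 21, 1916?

From June 20, 1880 to June 20, 1916: 36 years, of which 8 contain a Feb 29 — 28×365 + 8×366 = 13148 days.
(1900 is not a leap year (divisible by 100 but not 400).)
June 1916: 30 − 20 = 10 days remain.
July 1–21, 1916: 21 days.
Residual: 31 days.
Total: 13179 days.

13179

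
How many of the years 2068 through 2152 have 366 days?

21

Years divisible by 4: 2068, 2072, …, 2152 — 22 in all.
Of these, 2100 is divisible by 100 but not 400, so not leap.
Leap years: 22 − 1 = 21.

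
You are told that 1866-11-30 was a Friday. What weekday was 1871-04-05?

Wednesday

November 30, 1866 → November 30, 1867: 365 days.
November 30, 1867 → November 30, 1868: 366 days (1868 is a leap year).
November 30, 1868 → November 30, 1869: 365 days.
November 30, 1869 → November 30, 1870: 365 days.
November 1870: 30 − 30 = 0 days remain.
Then December (31), January (31), February 1871 (28), March (31): 31 + 31 + 28 + 31 = 121 days.
April 1–5, 1871: 5 days.
Residual: 126 days.
Total: 1587 days.
1587 mod 7 = 5, so 5 days after Friday is Wednesday.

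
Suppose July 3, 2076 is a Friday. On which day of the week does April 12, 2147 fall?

Wednesday

From July 3, 2076 to July 3, 2146: 70 years, of which 16 contain a Feb 29 — 54×365 + 16×366 = 25566 days.
(2100 is not a leap year (divisible by 100 but not 400).)
July 2146: 31 − 3 = 28 days remain.
Then August (31), September (30), October (31), November (30), December (31), January (31), February 2147 (28), March (31): 31 + 30 + 31 + 30 + 31 + 31 + 28 + 31 = 243 days.
April 1–12, 2147: 12 days.
Residual: 283 days.
Total: 25849 days.
25849 mod 7 = 5, so 5 days after Friday is Wednesday.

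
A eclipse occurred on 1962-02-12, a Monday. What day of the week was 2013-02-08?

From February 12, 1962 to February 12, 2012: 50 years, of which 12 contain a Feb 29 — 38×365 + 12×366 = 18262 days.
(2000 is a leap year (divisible by 400).)
February 2012: 29 − 12 = 17 days remain (2012 is a leap year, so February has 29 days).
Then 11 full months totalling 337 days.
February 1–8, 2013: 8 days (2013 is not a leap year).
Residual: 362 days.
Total: 18624 days.
18624 mod 7 = 4, so 4 days after Monday is Friday.

Friday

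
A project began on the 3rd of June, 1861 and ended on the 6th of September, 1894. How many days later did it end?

12148

From June 3, 1861 to June 3, 1894: 33 years, of which 8 contain a Feb 29 — 25×365 + 8×366 = 12053 days.
June 1894: 30 − 3 = 27 days remain.
Then July (31), August (31): 31 + 31 = 62 days.
September 1–6, 1894: 6 days.
Residual: 95 days.
Total: 12148 days.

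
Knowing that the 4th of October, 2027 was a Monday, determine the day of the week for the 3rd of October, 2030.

Day-of-year of October 4, 2027: 277.
Day-of-year of October 3, 2030: 276.
2027 has 365 days, so 365 − 277 = 88 days remain in 2027.
Full years: 2028: 366; 2029: 365. Sum = 731.
Total: 88 + 731 + 276 = 1095 days.
1095 mod 7 = 3, so 3 days after Monday is Thursday.

Thursday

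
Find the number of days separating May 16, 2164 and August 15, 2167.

1186

Day-of-year of May 16, 2164: 137.
Day-of-year of August 15, 2167: 227.
2164 has 366 days, so 366 − 137 = 229 days remain in 2164.
Full years: 2165: 365; 2166: 365. Sum = 730.
Total: 229 + 730 + 227 = 1186 days.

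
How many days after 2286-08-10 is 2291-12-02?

August 10, 2286 → August 10, 2287: 365 days.
August 10, 2287 → August 10, 2288: 366 days (2288 is a leap year).
August 10, 2288 → August 10, 2289: 365 days.
August 10, 2289 → August 10, 2290: 365 days.
August 10, 2290 → August 10, 2291: 365 days.
August 2291: 31 − 10 = 21 days remain.
Then September (30), October (31), November (30): 30 + 31 + 30 = 91 days.
December 1–2, 2291: 2 days.
Residual: 114 days.
Total: 1940 days.

1940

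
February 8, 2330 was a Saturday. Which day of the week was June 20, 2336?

Saturday

Day-of-year of February 8, 2330: 39.
Day-of-year of June 20, 2336: 172.
2330 has 365 days, so 365 − 39 = 326 days remain in 2330.
Full years: 2331: 365; 2332: 366; 2333: 365; 2334: 365; 2335: 365. Sum = 1826.
Total: 326 + 1826 + 172 = 2324 days.
2324 is a multiple of 7, so June 20, 2336 falls on the same weekday: Saturday.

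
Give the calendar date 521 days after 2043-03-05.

2044-08-07

Count 521 days after March 5, 2043:
March 5, 2043 → March 5, 2044: 366 days (2044 is a leap year).
March 2044: 31 − 5 = 26 days remain.
Then April (30), May (31), June (30), July (31): 30 + 31 + 30 + 31 = 122 days.
August 1–7, 2044: 7 days.
Residual: 155 days.
Total: 521 days.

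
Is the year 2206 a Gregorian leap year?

No

2206 is not a leap year.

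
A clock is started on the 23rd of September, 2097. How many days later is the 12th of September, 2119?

Day-of-year of September 23, 2097: 266.
Day-of-year of September 12, 2119: 255.
2097 has 365 days, so 365 − 266 = 99 days remain in 2097.
Full years 2098–2118: 17 common + 4 leap = 17×365 + 4×366 = 7669 days.
Total: 99 + 7669 + 255 = 8023 days.

8023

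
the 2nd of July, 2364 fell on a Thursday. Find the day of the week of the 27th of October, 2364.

July 2364: 31 − 2 = 29 days remain.
Then August (31), September (30): 31 + 30 = 61 days.
October 1–27, 2364: 27 days.
Total: 29 + 61 + 27 = 117 days.
117 mod 7 = 5, so 5 days after Thursday is Tuesday.

Tuesday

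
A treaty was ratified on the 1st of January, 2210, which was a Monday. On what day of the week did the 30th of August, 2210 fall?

Thursday

January 2210: 31 − 1 = 30 days remain.
Then February 2210 (28), March (31), April (30), May (31), June (30), July (31): 28 + 31 + 30 + 31 + 30 + 31 = 181 days.
August 1–30, 2210: 30 days.
Total: 30 + 181 + 30 = 241 days.
241 mod 7 = 3, so 3 days after Monday is Thursday.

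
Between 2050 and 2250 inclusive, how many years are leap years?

48

Years divisible by 4: 2052, 2056, …, 2248 — 50 in all.
Of these, 2100, 2200 are divisible by 100 but not 400, so not leap.
Leap years: 50 − 2 = 48.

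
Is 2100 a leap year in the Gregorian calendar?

2100 is not a leap year (divisible by 100 but not 400).

No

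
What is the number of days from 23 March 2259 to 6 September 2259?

March 2259: 31 − 23 = 8 days remain.
Then April (30), May (31), June (30), July (31), August (31): 30 + 31 + 30 + 31 + 31 = 153 days.
September 1–6, 2259: 6 days.
Total: 8 + 153 + 6 = 167 days.

167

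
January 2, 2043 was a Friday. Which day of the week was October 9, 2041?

Count forward from the earlier date (October 9, 2041) to the later (January 2, 2043):
Day-of-year of October 9, 2041: 282.
Day-of-year of January 2, 2043: 2.
2041 has 365 days, so 365 − 282 = 83 days remain in 2041.
Full years: 2042: 365. Sum = 365.
Total: 83 + 365 + 2 = 450 days.
450 mod 7 = 2, so 2 days before Friday is Wednesday.

Wednesday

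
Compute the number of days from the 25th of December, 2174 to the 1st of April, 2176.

December 25, 2174 → December 25, 2175: 365 days.
December 2175: 31 − 25 = 6 days remain.
Then January (31), February 2176 (29), March (31): 31 + 29 + 31 = 91 days.
April 1, 2176: 1 day.
Residual: 98 days.
Total: 463 days.

463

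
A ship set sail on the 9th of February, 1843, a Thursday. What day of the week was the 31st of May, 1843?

Wednesday

February 1843: 28 − 9 = 19 days remain (1843 is not a leap year, so February has 28 days).
Then March (31), April (30): 31 + 30 = 61 days.
May 1–31, 1843: 31 days.
Total: 19 + 61 + 31 = 111 days.
111 mod 7 = 6, so 6 days after Thursday is Wednesday.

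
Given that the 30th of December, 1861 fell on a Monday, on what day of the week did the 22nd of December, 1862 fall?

December 1861: 31 − 30 = 1 day remains.
Then 11 full months totalling 334 days.
December 1–22, 1862: 22 days.
Residual: 357 days.
Total: 357 days.
357 is a multiple of 7, so the 22nd of December, 1862 falls on the same weekday: Monday.

Monday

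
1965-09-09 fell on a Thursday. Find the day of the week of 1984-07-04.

Wednesday

From September 9, 1965 to September 9, 1983: 18 years, of which 4 contain a Feb 29 — 14×365 + 4×366 = 6574 days.
September 1983: 30 − 9 = 21 days remain.
Then 9 full months totalling 274 days.
July 1–4, 1984: 4 days.
Residual: 299 days.
Total: 6873 days.
6873 mod 7 = 6, so 6 days after Thursday is Wednesday.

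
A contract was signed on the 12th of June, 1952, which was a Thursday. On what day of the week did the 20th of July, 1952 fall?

June 1952: 30 − 12 = 18 days remain.
July 1–20, 1952: 20 days.
Total: 18 + 20 = 38 days.
38 mod 7 = 3, so 3 days after Thursday is Sunday.

Sunday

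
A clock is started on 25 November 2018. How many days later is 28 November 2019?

368

November 2018: 30 − 25 = 5 days remain.
Then 11 full months totalling 335 days.
November 1–28, 2019: 28 days.
Total: 5 + 335 + 28 = 368 days.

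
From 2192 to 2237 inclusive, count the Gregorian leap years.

11

Years divisible by 4 in [2192, 2237]: 2192, 2196, 2200, 2204, 2208, 2212, 2216, 2220, 2224, 2228, 2232, 2236.
Of these, 2200 is divisible by 100 but not 400, so not leap.
Leap years: 12 − 1 = 11.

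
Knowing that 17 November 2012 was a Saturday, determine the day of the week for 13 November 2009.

Count forward from the earlier date (November 13, 2009) to the later (November 17, 2012):
November 13, 2009 → November 13, 2010: 365 days.
November 13, 2010 → November 13, 2011: 365 days.
November 13, 2011 → November 13, 2012: 366 days (2012 is a leap year).
Within November 2012: 17 − 13 = 4 days.
Total: 1100 days.
1100 mod 7 = 1, so 1 day before Saturday is Friday.

Friday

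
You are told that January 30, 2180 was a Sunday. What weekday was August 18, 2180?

January 2180: 31 − 30 = 1 day remains.
Then February 2180 (29), March (31), April (30), May (31), June (30), July (31): 29 + 31 + 30 + 31 + 30 + 31 = 182 days.
August 1–18, 2180: 18 days.
Total: 1 + 182 + 18 = 201 days.
201 mod 7 = 5, so 5 days after Sunday is Friday.

Friday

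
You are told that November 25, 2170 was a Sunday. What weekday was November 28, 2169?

Tuesday

Count forward from the earlier date (November 28, 2169) to the later (November 25, 2170):
Day-of-year of November 28, 2169: 332.
Day-of-year of November 25, 2170: 329.
2169 has 365 days, so 365 − 332 = 33 days remain in 2169.
Total: 33 + 329 = 362 days.
362 mod 7 = 5, so 5 days before Sunday is Tuesday.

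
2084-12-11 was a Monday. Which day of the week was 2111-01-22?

From December 11, 2084 to December 11, 2110: 26 years, of which 5 contain a Feb 29 — 21×365 + 5×366 = 9495 days.
(2100 is not a leap year (divisible by 100 but not 400).)
December 2110: 31 − 11 = 20 days remain.
January 1–22, 2111: 22 days.
Residual: 42 days.
Total: 9537 days.
9537 mod 7 = 3, so 3 days after Monday is Thursday.

Thursday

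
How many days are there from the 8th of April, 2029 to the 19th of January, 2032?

Day-of-year of April 8, 2029: 98.
Day-of-year of January 19, 2032: 19.
2029 has 365 days, so 365 − 98 = 267 days remain in 2029.
Full years: 2030: 365; 2031: 365. Sum = 730.
Total: 267 + 730 + 19 = 1016 days.

1016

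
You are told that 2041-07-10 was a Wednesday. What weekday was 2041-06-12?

Count forward from the earlier date (June 12, 2041) to the later (July 10, 2041):
June 2041: 30 − 12 = 18 days remain.
July 1–10, 2041: 10 days.
Total: 18 + 10 = 28 days.
28 is a multiple of 7, so 2041-06-12 falls on the same weekday: Wednesday.

Wednesday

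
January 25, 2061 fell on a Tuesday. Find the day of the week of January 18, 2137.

Friday

From January 25, 2061 to January 25, 2136: 75 years, of which 17 contain a Feb 29 — 58×365 + 17×366 = 27392 days.
(2100 is not a leap year (divisible by 100 but not 400).)
January 2136: 31 − 25 = 6 days remain.
Then 11 full months totalling 335 days.
January 1–18, 2137: 18 days.
Residual: 359 days.
Total: 27751 days.
27751 mod 7 = 3, so 3 days after Tuesday is Friday.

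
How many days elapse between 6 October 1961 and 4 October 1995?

12416

From October 6, 1961 to October 6, 1994: 33 years, of which 8 contain a Feb 29 — 25×365 + 8×366 = 12053 days.
October 1994: 31 − 6 = 25 days remain.
Then 11 full months totalling 334 days.
October 1–4, 1995: 4 days.
Residual: 363 days.
Total: 12416 days.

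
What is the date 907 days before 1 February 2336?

8 August 2333

Count 907 days before February 1, 2336:
August 8, 2333 → August 8, 2334: 365 days.
August 8, 2334 → August 8, 2335: 365 days.
August 2335: 31 − 8 = 23 days remain.
Then September (30), October (31), November (30), December (31), January (31): 30 + 31 + 30 + 31 + 31 = 153 days.
February 1, 2336: 1 day (2336 is a leap year).
Residual: 177 days.
Total: 907 days.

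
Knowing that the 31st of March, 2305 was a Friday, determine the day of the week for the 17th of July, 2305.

Monday

March 2305: 31 − 31 = 0 days remain.
Then April (30), May (31), June (30): 30 + 31 + 30 = 91 days.
July 1–17, 2305: 17 days.
Total: 0 + 91 + 17 = 108 days.
108 mod 7 = 3, so 3 days after Friday is Monday.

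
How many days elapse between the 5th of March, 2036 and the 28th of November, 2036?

268

March 2036: 31 − 5 = 26 days remain.
Then April (30), May (31), June (30), July (31), August (31), September (30), October (31): 30 + 31 + 30 + 31 + 31 + 30 + 31 = 214 days.
November 1–28, 2036: 28 days.
Total: 26 + 214 + 28 = 268 days.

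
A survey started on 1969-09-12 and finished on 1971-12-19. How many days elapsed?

828

September 12, 1969 → September 12, 1970: 365 days.
September 12, 1970 → September 12, 1971: 365 days.
September 1971: 30 − 12 = 18 days remain.
Then October (31), November (30): 31 + 30 = 61 days.
December 1–19, 1971: 19 days.
Residual: 98 days.
Total: 828 days.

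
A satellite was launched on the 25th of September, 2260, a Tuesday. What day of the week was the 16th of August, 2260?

Thursday

Count forward from the earlier date (August 16, 2260) to the later (September 25, 2260):
August 2260: 31 − 16 = 15 days remain.
September 1–25, 2260: 25 days.
Total: 15 + 25 = 40 days.
40 mod 7 = 5, so 5 days before Tuesday is Thursday.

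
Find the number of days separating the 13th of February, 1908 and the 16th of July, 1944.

13303

From February 13, 1908 to February 13, 1944: 36 years, of which 9 contain a Feb 29 — 27×365 + 9×366 = 13149 days.
February 1944: 29 − 13 = 16 days remain (1944 is a leap year, so February has 29 days).
Then March (31), April (30), May (31), June (30): 31 + 30 + 31 + 30 = 122 days.
July 1–16, 1944: 16 days.
Residual: 154 days.
Total: 13303 days.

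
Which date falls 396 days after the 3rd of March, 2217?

the 3rd of April, 2218

Count 396 days after March 3, 2217:
March 2217: 31 − 3 = 28 days remain.
Then 12 full months totalling 365 days.
April 1–3, 2218: 3 days.
Total: 28 + 365 + 3 = 396 days.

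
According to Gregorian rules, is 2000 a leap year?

Yes

2000 is a leap year (divisible by 400).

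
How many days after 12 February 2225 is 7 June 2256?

Day-of-year of February 12, 2225: 43.
Day-of-year of June 7, 2256: 159.
2225 has 365 days, so 365 − 43 = 322 days remain in 2225.
Full years 2226–2255: 23 common + 7 leap = 23×365 + 7×366 = 10957 days.
Total: 322 + 10957 + 159 = 11438 days.

11438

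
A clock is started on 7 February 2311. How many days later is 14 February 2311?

7

Within February 2311: 14 − 7 = 7 days.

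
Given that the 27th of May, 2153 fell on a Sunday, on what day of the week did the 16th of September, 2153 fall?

Sunday

May 2153: 31 − 27 = 4 days remain.
Then June (30), July (31), August (31): 30 + 31 + 31 = 92 days.
September 1–16, 2153: 16 days.
Total: 4 + 92 + 16 = 112 days.
112 is a multiple of 7, so the 16th of September, 2153 falls on the same weekday: Sunday.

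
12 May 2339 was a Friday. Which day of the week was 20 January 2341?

May 12, 2339 → May 12, 2340: 366 days (2340 is a leap year).
May 2340: 31 − 12 = 19 days remain.
Then June (30), July (31), August (31), September (30), October (31), November (30), December (31): 30 + 31 + 31 + 30 + 31 + 30 + 31 = 214 days.
January 1–20, 2341: 20 days.
Residual: 253 days.
Total: 619 days.
619 mod 7 = 3, so 3 days after Friday is Monday.

Monday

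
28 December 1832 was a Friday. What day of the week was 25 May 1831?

Wednesday

Count forward from the earlier date (May 25, 1831) to the later (December 28, 1832):
May 25, 1831 → May 25, 1832: 366 days (1832 is a leap year).
May 1832: 31 − 25 = 6 days remain.
Then June (30), July (31), August (31), September (30), October (31), November (30): 30 + 31 + 31 + 30 + 31 + 30 = 183 days.
December 1–28, 1832: 28 days.
Residual: 217 days.
Total: 583 days.
583 mod 7 = 2, so 2 days before Friday is Wednesday.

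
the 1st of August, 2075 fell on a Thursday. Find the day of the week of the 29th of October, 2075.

Tuesday

August 2075: 31 − 1 = 30 days remain.
Then September (30): 30 days.
October 1–29, 2075: 29 days.
Total: 30 + 30 + 29 = 89 days.
89 mod 7 = 5, so 5 days after Thursday is Tuesday.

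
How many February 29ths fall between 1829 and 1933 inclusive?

25

Years divisible by 4: 1832, 1836, …, 1932 — 26 in all.
Of these, 1900 is divisible by 100 but not 400, so not leap.
Leap years: 26 − 1 = 25.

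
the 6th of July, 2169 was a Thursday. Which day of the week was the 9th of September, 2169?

July 2169: 31 − 6 = 25 days remain.
Then August (31): 31 days.
September 1–9, 2169: 9 days.
Total: 25 + 31 + 9 = 65 days.
65 mod 7 = 2, so 2 days after Thursday is Saturday.

Saturday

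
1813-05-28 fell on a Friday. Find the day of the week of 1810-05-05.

Saturday

Count forward from the earlier date (May 5, 1810) to the later (May 28, 1813):
Day-of-year of May 5, 1810: 125.
Day-of-year of May 28, 1813: 148.
1810 has 365 days, so 365 − 125 = 240 days remain in 1810.
Full years: 1811: 365; 1812: 366. Sum = 731.
Total: 240 + 731 + 148 = 1119 days.
1119 mod 7 = 6, so 6 days before Friday is Saturday.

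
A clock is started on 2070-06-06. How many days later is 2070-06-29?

Within June 2070: 29 − 6 = 23 days.

23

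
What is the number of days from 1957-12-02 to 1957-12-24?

Within December 1957: 24 − 2 = 22 days.

22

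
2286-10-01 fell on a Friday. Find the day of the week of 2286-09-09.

Thursday

Count forward from the earlier date (September 9, 2286) to the later (October 1, 2286):
September 2286: 30 − 9 = 21 days remain.
October 1, 2286: 1 day.
Total: 21 + 1 = 22 days.
22 mod 7 = 1, so 1 day before Friday is Thursday.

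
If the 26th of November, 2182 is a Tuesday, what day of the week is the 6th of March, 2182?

Wednesday

Count forward from the earlier date (March 6, 2182) to the later (November 26, 2182):
March 2182: 31 − 6 = 25 days remain.
Then April (30), May (31), June (30), July (31), August (31), September (30), October (31): 30 + 31 + 30 + 31 + 31 + 30 + 31 = 214 days.
November 1–26, 2182: 26 days.
Total: 25 + 214 + 26 = 265 days.
265 mod 7 = 6, so 6 days before Tuesday is Wednesday.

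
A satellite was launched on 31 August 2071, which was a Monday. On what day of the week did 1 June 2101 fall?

Day-of-year of August 31, 2071: 243.
Day-of-year of June 1, 2101: 152.
2071 has 365 days, so 365 − 243 = 122 days remain in 2071.
Full years 2072–2100: 22 common + 7 leap = 22×365 + 7×366 = 10592 days.
Total: 122 + 10592 + 152 = 10866 days.
10866 mod 7 = 2, so 2 days after Monday is Wednesday.

Wednesday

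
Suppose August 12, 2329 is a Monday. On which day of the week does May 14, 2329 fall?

Tuesday

Count forward from the earlier date (May 14, 2329) to the later (August 12, 2329):
May 2329: 31 − 14 = 17 days remain.
Then June (30), July (31): 30 + 31 = 61 days.
August 1–12, 2329: 12 days.
Total: 17 + 61 + 12 = 90 days.
90 mod 7 = 6, so 6 days before Monday is Tuesday.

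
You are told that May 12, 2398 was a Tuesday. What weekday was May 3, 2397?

Saturday

Count forward from the earlier date (May 3, 2397) to the later (May 12, 2398):
May 3, 2397 → May 3, 2398: 365 days.
Within May 2398: 12 − 3 = 9 days.
Total: 374 days.
374 mod 7 = 3, so 3 days before Tuesday is Saturday.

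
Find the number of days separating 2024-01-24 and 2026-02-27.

765

January 24, 2024 → January 24, 2025: 366 days (2024 is a leap year).
January 24, 2025 → January 24, 2026: 365 days.
January 2026: 31 − 24 = 7 days remain.
February 1–27, 2026: 27 days (2026 is not a leap year).
Residual: 34 days.
Total: 765 days.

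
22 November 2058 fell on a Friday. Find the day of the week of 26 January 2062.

Day-of-year of November 22, 2058: 326.
Day-of-year of January 26, 2062: 26.
2058 has 365 days, so 365 − 326 = 39 days remain in 2058.
Full years: 2059: 365; 2060: 366; 2061: 365. Sum = 1096.
Total: 39 + 1096 + 26 = 1161 days.
1161 mod 7 = 6, so 6 days after Friday is Thursday.

Thursday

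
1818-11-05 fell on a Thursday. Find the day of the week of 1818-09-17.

Thursday

Count forward from the earlier date (September 17, 1818) to the later (November 5, 1818):
September 1818: 30 − 17 = 13 days remain.
Then October (31): 31 days.
November 1–5, 1818: 5 days.
Total: 13 + 31 + 5 = 49 days.
49 is a multiple of 7, so 1818-09-17 falls on the same weekday: Thursday.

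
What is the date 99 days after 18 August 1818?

25 November 1818

Count 99 days after August 18, 1818:
August 1818: 31 − 18 = 13 days remain.
Then September (30), October (31): 30 + 31 = 61 days.
November 1–25, 1818: 25 days.
Total: 13 + 61 + 25 = 99 days.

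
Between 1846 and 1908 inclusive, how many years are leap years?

Years divisible by 4: 1848, 1852, …, 1908 — 16 in all.
Of these, 1900 is divisible by 100 but not 400, so not leap.
Leap years: 16 − 1 = 15.

15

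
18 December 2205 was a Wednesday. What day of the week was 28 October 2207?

Wednesday

December 2205: 31 − 18 = 13 days remain.
Then 21 full months totalling 638 days.
October 1–28, 2207: 28 days.
Total: 13 + 638 + 28 = 679 days.
679 is a multiple of 7, so 28 October 2207 falls on the same weekday: Wednesday.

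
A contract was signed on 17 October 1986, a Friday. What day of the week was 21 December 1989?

Thursday

Day-of-year of October 17, 1986: 290.
Day-of-year of December 21, 1989: 355.
1986 has 365 days, so 365 − 290 = 75 days remain in 1986.
Full years: 1987: 365; 1988: 366. Sum = 731.
Total: 75 + 731 + 355 = 1161 days.
1161 mod 7 = 6, so 6 days after Friday is Thursday.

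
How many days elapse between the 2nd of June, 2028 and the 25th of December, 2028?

206

June 2028: 30 − 2 = 28 days remain.
Then July (31), August (31), September (30), October (31), November (30): 31 + 31 + 30 + 31 + 30 = 153 days.
December 1–25, 2028: 25 days.
Total: 28 + 153 + 25 = 206 days.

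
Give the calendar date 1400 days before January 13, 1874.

March 15, 1870

Count 1400 days before January 13, 1874:
March 15, 1870 → March 15, 1871: 365 days.
March 15, 1871 → March 15, 1872: 366 days (1872 is a leap year).
March 15, 1872 → March 15, 1873: 365 days.
March 1873: 31 − 15 = 16 days remain.
Then 9 full months totalling 275 days.
January 1–13, 1874: 13 days.
Residual: 304 days.
Total: 1400 days.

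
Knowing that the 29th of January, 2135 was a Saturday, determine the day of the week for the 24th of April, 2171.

Wednesday

Day-of-year of January 29, 2135: 29.
Day-of-year of April 24, 2171: 114.
2135 has 365 days, so 365 − 29 = 336 days remain in 2135.
Full years 2136–2170: 26 common + 9 leap = 26×365 + 9×366 = 12784 days.
Total: 336 + 12784 + 114 = 13234 days.
13234 mod 7 = 4, so 4 days after Saturday is Wednesday.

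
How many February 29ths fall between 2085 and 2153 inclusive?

16

Years divisible by 4: 2088, 2092, …, 2152 — 17 in all.
Of these, 2100 is divisible by 100 but not 400, so not leap.
Leap years: 17 − 1 = 16.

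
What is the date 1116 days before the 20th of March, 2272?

the 28th of February, 2269

Count 1116 days before March 20, 2272:
February 28, 2269 → February 28, 2270: 365 days.
February 28, 2270 → February 28, 2271: 365 days.
February 28, 2271 → February 28, 2272: 365 days.
February 2272: 29 − 28 = 1 day remains (2272 is a leap year, so February has 29 days).
March 1–20, 2272: 20 days.
Residual: 21 days.
Total: 1116 days.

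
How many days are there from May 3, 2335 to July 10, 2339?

1529

Day-of-year of May 3, 2335: 123.
Day-of-year of July 10, 2339: 191.
2335 has 365 days, so 365 − 123 = 242 days remain in 2335.
Full years: 2336: 366; 2337: 365; 2338: 365. Sum = 1096.
Total: 242 + 1096 + 191 = 1529 days.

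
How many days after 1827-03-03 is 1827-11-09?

251

March 1827: 31 − 3 = 28 days remain.
Then April (30), May (31), June (30), July (31), August (31), September (30), October (31): 30 + 31 + 30 + 31 + 31 + 30 + 31 = 214 days.
November 1–9, 1827: 9 days.
Total: 28 + 214 + 9 = 251 days.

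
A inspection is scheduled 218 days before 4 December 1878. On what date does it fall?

30 April 1878

Count 218 days before December 4, 1878:
April 1878: 30 − 30 = 0 days remain.
Then May (31), June (30), July (31), August (31), September (30), October (31), November (30): 31 + 30 + 31 + 31 + 30 + 31 + 30 = 214 days.
December 1–4, 1878: 4 days.
Total: 0 + 214 + 4 = 218 days.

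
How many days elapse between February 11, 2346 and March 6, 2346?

23

February 2346: 28 − 11 = 17 days remain (2346 is not a leap year, so February has 28 days).
March 1–6, 2346: 6 days.
Total: 17 + 6 = 23 days.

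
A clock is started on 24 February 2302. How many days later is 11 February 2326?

From February 24, 2302 to February 24, 2325: 23 years, of which 6 contain a Feb 29 — 17×365 + 6×366 = 8401 days.
February 2325: 28 − 24 = 4 days remain (2325 is not a leap year, so February has 28 days).
Then 11 full months totalling 337 days.
February 1–11, 2326: 11 days (2326 is not a leap year).
Residual: 352 days.
Total: 8753 days.

8753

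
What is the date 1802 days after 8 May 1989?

14 April 1994

Count 1802 days after May 8, 1989:
Day-of-year of May 8, 1989: 128.
Day-of-year of April 14, 1994: 104.
1989 has 365 days, so 365 − 128 = 237 days remain in 1989.
Full years: 1990: 365; 1991: 365; 1992: 366; 1993: 365. Sum = 1461.
Total: 237 + 1461 + 104 = 1802 days.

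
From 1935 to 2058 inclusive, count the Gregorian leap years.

Years divisible by 4: 1936, 1940, …, 2056 — 31 in all.
2000 is divisible by 400, so still leap.
No century exceptions apply. Count: 31.

31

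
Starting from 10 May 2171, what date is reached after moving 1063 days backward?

11 June 2168

Count 1063 days before May 10, 2171:
Day-of-year of June 11, 2168: 163.
Day-of-year of May 10, 2171: 130.
2168 has 366 days, so 366 − 163 = 203 days remain in 2168.
Full years: 2169: 365; 2170: 365. Sum = 730.
Total: 203 + 730 + 130 = 1063 days.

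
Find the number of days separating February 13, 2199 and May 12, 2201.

Day-of-year of February 13, 2199: 44.
Day-of-year of May 12, 2201: 132.
2199 has 365 days, so 365 − 44 = 321 days remain in 2199.
Full years: 2200: 365. Sum = 365.
Total: 321 + 365 + 132 = 818 days.

818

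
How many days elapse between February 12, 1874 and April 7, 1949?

From February 12, 1874 to February 12, 1949: 75 years, of which 18 contain a Feb 29 — 57×365 + 18×366 = 27393 days.
(1900 is not a leap year (divisible by 100 but not 400).)
February 1949: 28 − 12 = 16 days remain (1949 is not a leap year, so February has 28 days).
Then March (31): 31 days.
April 1–7, 1949: 7 days.
Residual: 54 days.
Total: 27447 days.

27447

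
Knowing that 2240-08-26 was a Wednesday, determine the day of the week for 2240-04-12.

Sunday

Count forward from the earlier date (April 12, 2240) to the later (August 26, 2240):
April 2240: 30 − 12 = 18 days remain.
Then May (31), June (30), July (31): 31 + 30 + 31 = 92 days.
August 1–26, 2240: 26 days.
Total: 18 + 92 + 26 = 136 days.
136 mod 7 = 3, so 3 days before Wednesday is Sunday.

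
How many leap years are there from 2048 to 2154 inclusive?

Years divisible by 4: 2048, 2052, …, 2152 — 27 in all.
Of these, 2100 is divisible by 100 but not 400, so not leap.
Leap years: 27 − 1 = 26.

26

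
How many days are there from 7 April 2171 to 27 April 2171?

20

Within April 2171: 27 − 7 = 20 days.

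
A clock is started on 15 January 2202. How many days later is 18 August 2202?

January 2202: 31 − 15 = 16 days remain.
Then February 2202 (28), March (31), April (30), May (31), June (30), July (31): 28 + 31 + 30 + 31 + 30 + 31 = 181 days.
August 1–18, 2202: 18 days.
Total: 16 + 181 + 18 = 215 days.

215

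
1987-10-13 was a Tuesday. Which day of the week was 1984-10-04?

Thursday

Count forward from the earlier date (October 4, 1984) to the later (October 13, 1987):
Day-of-year of October 4, 1984: 278.
Day-of-year of October 13, 1987: 286.
1984 has 366 days, so 366 − 278 = 88 days remain in 1984.
Full years: 1985: 365; 1986: 365. Sum = 730.
Total: 88 + 730 + 286 = 1104 days.
1104 mod 7 = 5, so 5 days before Tuesday is Thursday.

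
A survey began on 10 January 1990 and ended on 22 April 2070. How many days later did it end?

From January 10, 1990 to January 10, 2070: 80 years, of which 20 contain a Feb 29 — 60×365 + 20×366 = 29220 days.
(2000 is a leap year (divisible by 400).)
January 2070: 31 − 10 = 21 days remain.
Then February 2070 (28), March (31): 28 + 31 = 59 days.
April 1–22, 2070: 22 days.
Residual: 102 days.
Total: 29322 days.

29322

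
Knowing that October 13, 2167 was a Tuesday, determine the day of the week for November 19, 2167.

Thursday

October 2167: 31 − 13 = 18 days remain.
November 1–19, 2167: 19 days.
Total: 18 + 19 = 37 days.
37 mod 7 = 2, so 2 days after Tuesday is Thursday.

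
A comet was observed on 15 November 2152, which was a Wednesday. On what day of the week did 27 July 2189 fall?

Monday

Day-of-year of November 15, 2152: 320.
Day-of-year of July 27, 2189: 208.
2152 has 366 days, so 366 − 320 = 46 days remain in 2152.
Full years 2153–2188: 27 common + 9 leap = 27×365 + 9×366 = 13149 days.
Total: 46 + 13149 + 208 = 13403 days.
13403 mod 7 = 5, so 5 days after Wednesday is Monday.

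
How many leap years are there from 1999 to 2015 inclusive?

4

Years divisible by 4 in [1999, 2015]: 2000, 2004, 2008, 2012.
2000 is divisible by 400, so still leap.
No century exceptions apply. Count: 4.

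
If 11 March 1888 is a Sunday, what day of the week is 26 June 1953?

Day-of-year of March 11, 1888: 71.
Day-of-year of June 26, 1953: 177.
1888 has 366 days, so 366 − 71 = 295 days remain in 1888.
Full years 1889–1952: 49 common + 15 leap = 49×365 + 15×366 = 23375 days.
Total: 295 + 23375 + 177 = 23847 days.
23847 mod 7 = 5, so 5 days after Sunday is Friday.

Friday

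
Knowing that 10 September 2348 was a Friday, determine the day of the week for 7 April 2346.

Count forward from the earlier date (April 7, 2346) to the later (September 10, 2348):
April 7, 2346 → April 7, 2347: 365 days.
April 7, 2347 → April 7, 2348: 366 days (2348 is a leap year).
April 2348: 30 − 7 = 23 days remain.
Then May (31), June (30), July (31), August (31): 31 + 30 + 31 + 31 = 123 days.
September 1–10, 2348: 10 days.
Residual: 156 days.
Total: 887 days.
887 mod 7 = 5, so 5 days before Friday is Sunday.

Sunday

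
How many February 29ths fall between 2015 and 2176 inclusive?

40

Years divisible by 4: 2016, 2020, …, 2176 — 41 in all.
Of these, 2100 is divisible by 100 but not 400, so not leap.
Leap years: 41 − 1 = 40.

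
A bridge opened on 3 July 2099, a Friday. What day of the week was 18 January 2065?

Sunday

Count forward from the earlier date (January 18, 2065) to the later (July 3, 2099):
Day-of-year of January 18, 2065: 18.
Day-of-year of July 3, 2099: 184.
2065 has 365 days, so 365 − 18 = 347 days remain in 2065.
Full years 2066–2098: 25 common + 8 leap = 25×365 + 8×366 = 12053 days.
Total: 347 + 12053 + 184 = 12584 days.
12584 mod 7 = 5, so 5 days before Friday is Sunday.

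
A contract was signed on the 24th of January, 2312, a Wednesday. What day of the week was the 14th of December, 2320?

Day-of-year of January 24, 2312: 24.
Day-of-year of December 14, 2320: 349.
2312 has 366 days, so 366 − 24 = 342 days remain in 2312.
Full years 2313–2319: 6 common + 1 leap = 6×365 + 1×366 = 2556 days.
Total: 342 + 2556 + 349 = 3247 days.
3247 mod 7 = 6, so 6 days after Wednesday is Tuesday.

Tuesday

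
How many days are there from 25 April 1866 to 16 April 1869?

April 25, 1866 → April 25, 1867: 365 days.
April 25, 1867 → April 25, 1868: 366 days (1868 is a leap year).
April 1868: 30 − 25 = 5 days remain.
Then 11 full months totalling 335 days.
April 1–16, 1869: 16 days.
Residual: 356 days.
Total: 1087 days.

1087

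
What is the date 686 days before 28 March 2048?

12 May 2046

Count 686 days before March 28, 2048:
May 2046: 31 − 12 = 19 days remain.
Then 21 full months totalling 639 days.
March 1–28, 2048: 28 days.
Total: 19 + 639 + 28 = 686 days.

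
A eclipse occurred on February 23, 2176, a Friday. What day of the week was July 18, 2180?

February 23, 2176 → February 23, 2177: 366 days (2176 is a leap year).
February 23, 2177 → February 23, 2178: 365 days.
February 23, 2178 → February 23, 2179: 365 days.
February 23, 2179 → February 23, 2180: 365 days.
February 2180: 29 − 23 = 6 days remain (2180 is a leap year, so February has 29 days).
Then March (31), April (30), May (31), June (30): 31 + 30 + 31 + 30 = 122 days.
July 1–18, 2180: 18 days.
Residual: 146 days.
Total: 1607 days.
1607 mod 7 = 4, so 4 days after Friday is Tuesday.

Tuesday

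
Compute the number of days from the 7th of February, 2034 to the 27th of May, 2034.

109

February 2034: 28 − 7 = 21 days remain (2034 is not a leap year, so February has 28 days).
Then March (31), April (30): 31 + 30 = 61 days.
May 1–27, 2034: 27 days.
Total: 21 + 61 + 27 = 109 days.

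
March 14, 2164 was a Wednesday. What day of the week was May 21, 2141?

Count forward from the earlier date (May 21, 2141) to the later (March 14, 2164):
Day-of-year of May 21, 2141: 141.
Day-of-year of March 14, 2164: 74.
2141 has 365 days, so 365 − 141 = 224 days remain in 2141.
Full years 2142–2163: 17 common + 5 leap = 17×365 + 5×366 = 8035 days.
Total: 224 + 8035 + 74 = 8333 days.
8333 mod 7 = 3, so 3 days before Wednesday is Sunday.

Sunday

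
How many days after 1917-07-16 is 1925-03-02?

Day-of-year of July 16, 1917: 197.
Day-of-year of March 2, 1925: 61.
1917 has 365 days, so 365 − 197 = 168 days remain in 1917.
Full years 1918–1924: 5 common + 2 leap = 5×365 + 2×366 = 2557 days.
Total: 168 + 2557 + 61 = 2786 days.

2786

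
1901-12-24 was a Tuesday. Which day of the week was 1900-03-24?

Count forward from the earlier date (March 24, 1900) to the later (December 24, 1901):
March 1900: 31 − 24 = 7 days remain.
Then 20 full months totalling 609 days.
December 1–24, 1901: 24 days.
Total: 7 + 609 + 24 = 640 days.
640 mod 7 = 3, so 3 days before Tuesday is Saturday.

Saturday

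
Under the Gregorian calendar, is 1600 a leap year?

Yes

1600 is a leap year (divisible by 400).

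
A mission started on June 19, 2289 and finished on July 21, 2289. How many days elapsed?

32

June 2289: 30 − 19 = 11 days remain.
July 1–21, 2289: 21 days.
Total: 11 + 21 = 32 days.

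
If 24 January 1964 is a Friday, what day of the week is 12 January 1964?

Count forward from the earlier date (January 12, 1964) to the later (January 24, 1964):
Within January 1964: 24 − 12 = 12 days.
12 mod 7 = 5, so 5 days before Friday is Sunday.

Sunday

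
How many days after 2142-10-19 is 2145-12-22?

1160

Day-of-year of October 19, 2142: 292.
Day-of-year of December 22, 2145: 356.
2142 has 365 days, so 365 − 292 = 73 days remain in 2142.
Full years: 2143: 365; 2144: 366. Sum = 731.
Total: 73 + 731 + 356 = 1160 days.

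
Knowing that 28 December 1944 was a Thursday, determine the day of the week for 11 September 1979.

From December 28, 1944 to December 28, 1978: 34 years, of which 8 contain a Feb 29 — 26×365 + 8×366 = 12418 days.
December 1978: 31 − 28 = 3 days remain.
Then January (31), February 1979 (28), March (31), April (30), May (31), June (30), July (31), August (31): 31 + 28 + 31 + 30 + 31 + 30 + 31 + 31 = 243 days.
September 1–11, 1979: 11 days.
Residual: 257 days.
Total: 12675 days.
12675 mod 7 = 5, so 5 days after Thursday is Tuesday.

Tuesday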